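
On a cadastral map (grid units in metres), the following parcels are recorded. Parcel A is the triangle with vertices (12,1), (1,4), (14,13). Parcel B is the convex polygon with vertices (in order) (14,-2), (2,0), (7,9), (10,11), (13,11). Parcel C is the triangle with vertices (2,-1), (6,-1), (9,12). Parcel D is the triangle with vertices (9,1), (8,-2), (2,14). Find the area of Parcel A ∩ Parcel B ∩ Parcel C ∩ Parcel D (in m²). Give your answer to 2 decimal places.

The intersection is the polygon with vertices (6.79,2.421), (6.291,2.557), (5.316,5.158), (6.038,6.5), (7.223,4.3).
By the shoelace formula its area is 4.15.

4.15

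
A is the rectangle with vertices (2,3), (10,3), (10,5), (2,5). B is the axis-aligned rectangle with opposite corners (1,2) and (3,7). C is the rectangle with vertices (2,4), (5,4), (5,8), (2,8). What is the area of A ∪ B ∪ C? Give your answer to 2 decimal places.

31.00

By inclusion–exclusion:
Individual areas: |A| = 16, |B| = 10, |C| = 12.
|A∩B|: x∈[2,3], y∈[3,5] → 1·2 = 2.
|A∩C|: x∈[2,5], y∈[4,5] → 3·1 = 3.
|B∩C|: x∈[2,3], y∈[4,7] → 1·3 = 3.
|A∩B∩C| = 1.
|A ∪ B ∪ C| = 38 − 8 + 1 = 31.00.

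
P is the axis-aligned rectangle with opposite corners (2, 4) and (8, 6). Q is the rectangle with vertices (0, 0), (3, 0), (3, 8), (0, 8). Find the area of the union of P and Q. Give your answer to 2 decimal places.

34.00

By inclusion–exclusion:
Individual areas: |P| = 12, |Q| = 24.
|P∩Q|: x∈[2,3], y∈[4,6] → 1·2 = 2.
|P ∪ Q| = 36 − 2 = 34.00.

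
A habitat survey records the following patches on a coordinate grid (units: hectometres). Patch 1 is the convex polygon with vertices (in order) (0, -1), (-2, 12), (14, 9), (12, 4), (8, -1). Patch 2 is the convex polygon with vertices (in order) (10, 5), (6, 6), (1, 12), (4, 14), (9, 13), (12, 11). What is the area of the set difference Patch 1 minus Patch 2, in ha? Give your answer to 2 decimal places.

|Patch 1| = 146, |Patch 1∩Patch 2| = 32.0392.
|Patch 1 ∖ Patch 2| = |Patch 1| − |Patch 1∩Patch 2| = 146 − 32.0392 = 113.96.

113.96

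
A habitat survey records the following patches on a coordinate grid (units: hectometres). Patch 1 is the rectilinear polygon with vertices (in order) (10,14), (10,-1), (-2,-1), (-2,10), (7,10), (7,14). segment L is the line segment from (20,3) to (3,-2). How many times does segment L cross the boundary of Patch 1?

The segment meets the boundary at (6.4,-1), (10,0.059).

2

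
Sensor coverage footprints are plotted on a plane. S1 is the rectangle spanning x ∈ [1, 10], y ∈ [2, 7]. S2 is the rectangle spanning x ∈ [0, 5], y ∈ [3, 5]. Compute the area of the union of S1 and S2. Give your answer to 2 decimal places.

47.00

By inclusion–exclusion:
Individual areas: |S1| = 45, |S2| = 10.
|S1∩S2|: x∈[1,5], y∈[3,5] → 4·2 = 8.
|S1 ∪ S2| = 55 − 8 = 47.00.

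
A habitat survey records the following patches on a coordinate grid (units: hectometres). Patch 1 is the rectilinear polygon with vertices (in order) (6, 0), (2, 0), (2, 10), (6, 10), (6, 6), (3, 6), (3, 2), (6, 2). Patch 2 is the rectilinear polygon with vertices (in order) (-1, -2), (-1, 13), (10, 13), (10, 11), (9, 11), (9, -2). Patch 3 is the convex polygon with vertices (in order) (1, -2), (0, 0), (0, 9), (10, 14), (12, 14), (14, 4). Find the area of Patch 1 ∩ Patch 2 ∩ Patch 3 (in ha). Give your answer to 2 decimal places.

27.90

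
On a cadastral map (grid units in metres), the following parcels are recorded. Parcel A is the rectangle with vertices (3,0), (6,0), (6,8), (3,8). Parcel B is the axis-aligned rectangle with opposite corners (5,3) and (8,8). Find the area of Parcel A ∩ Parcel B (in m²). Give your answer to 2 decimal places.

5.00

|Parcel A∩Parcel B|: x∈[5,6], y∈[3,8] → 1·5 = 5.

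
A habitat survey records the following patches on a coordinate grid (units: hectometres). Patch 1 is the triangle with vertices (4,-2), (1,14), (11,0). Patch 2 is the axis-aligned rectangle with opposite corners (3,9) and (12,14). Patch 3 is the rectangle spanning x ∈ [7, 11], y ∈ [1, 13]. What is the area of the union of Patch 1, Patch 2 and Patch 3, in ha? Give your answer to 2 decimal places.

By inclusion–exclusion:
Individual areas: |Patch 1| = 59, |Patch 2| = 45, |Patch 3| = 48.
|Patch 1∩Patch 2| = 1.7286.
|Patch 1∩Patch 3| = 7.5571.
|Patch 2∩Patch 3|: x∈[7,11], y∈[9,13] → 4·4 = 16.
|Patch 1∩Patch 2∩Patch 3| = 0.
|Patch 1 ∪ Patch 2 ∪ Patch 3| = 152 − 25.2857 + 0 = 126.71.

126.71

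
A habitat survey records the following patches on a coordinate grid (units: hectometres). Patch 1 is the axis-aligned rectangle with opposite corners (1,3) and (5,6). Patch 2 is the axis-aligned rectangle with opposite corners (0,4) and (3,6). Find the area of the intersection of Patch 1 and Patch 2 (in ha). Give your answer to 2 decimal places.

|Patch 1∩Patch 2|: x∈[1,3], y∈[4,6] → 2·2 = 4.

4.00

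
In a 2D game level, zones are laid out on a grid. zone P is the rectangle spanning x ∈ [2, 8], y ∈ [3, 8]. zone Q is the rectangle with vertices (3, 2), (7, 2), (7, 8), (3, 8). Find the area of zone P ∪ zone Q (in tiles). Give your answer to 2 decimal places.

34.00

By inclusion–exclusion:
Individual areas: |zone P| = 30, |zone Q| = 24.
|zone P∩zone Q|: x∈[3,7], y∈[3,8] → 4·5 = 20.
|zone P ∪ zone Q| = 54 − 20 = 34.00.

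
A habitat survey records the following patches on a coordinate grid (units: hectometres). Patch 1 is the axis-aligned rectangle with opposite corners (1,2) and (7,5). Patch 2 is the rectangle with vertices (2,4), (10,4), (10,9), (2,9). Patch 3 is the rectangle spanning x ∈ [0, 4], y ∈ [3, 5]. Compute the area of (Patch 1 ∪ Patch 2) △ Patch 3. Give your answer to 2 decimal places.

|Patch 1 ∪ Patch 2| = 53.
|(Patch 1 ∪ Patch 2) ∩ Patch 3| = 6.
|(Patch 1 ∪ Patch 2) △ Patch 3| = 53 + 8 − 12 = 49.00.

49.00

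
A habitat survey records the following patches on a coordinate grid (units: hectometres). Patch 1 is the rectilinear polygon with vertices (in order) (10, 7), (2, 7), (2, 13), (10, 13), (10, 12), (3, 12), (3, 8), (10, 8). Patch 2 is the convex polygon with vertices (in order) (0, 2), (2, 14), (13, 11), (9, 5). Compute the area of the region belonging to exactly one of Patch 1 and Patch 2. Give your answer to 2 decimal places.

75.00

|Patch 1| = 20, |Patch 2| = 90, |Patch 1∩Patch 2| = 17.5.
|Patch 1 △ Patch 2| = |Patch 1| + |Patch 2| − 2·|Patch 1∩Patch 2| = 20 + 90 − 35 = 75.00.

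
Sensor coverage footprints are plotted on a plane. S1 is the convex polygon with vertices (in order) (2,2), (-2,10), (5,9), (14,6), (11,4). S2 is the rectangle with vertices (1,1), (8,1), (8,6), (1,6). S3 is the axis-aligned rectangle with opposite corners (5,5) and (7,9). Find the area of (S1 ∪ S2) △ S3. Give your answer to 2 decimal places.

|S1 ∪ S2| = 80.
|(S1 ∪ S2) ∩ S3| = 7.3333.
|(S1 ∪ S2) △ S3| = 80 + 8 − 14.6667 = 73.33.

73.33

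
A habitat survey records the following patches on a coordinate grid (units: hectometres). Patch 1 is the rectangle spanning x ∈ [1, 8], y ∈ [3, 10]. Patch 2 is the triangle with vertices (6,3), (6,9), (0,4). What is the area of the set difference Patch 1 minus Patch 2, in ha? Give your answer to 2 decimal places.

31.50

|Patch 1| = 49, |Patch 1∩Patch 2| = 17.5.
|Patch 1 ∖ Patch 2| = |Patch 1| − |Patch 1∩Patch 2| = 49 − 17.5 = 31.50.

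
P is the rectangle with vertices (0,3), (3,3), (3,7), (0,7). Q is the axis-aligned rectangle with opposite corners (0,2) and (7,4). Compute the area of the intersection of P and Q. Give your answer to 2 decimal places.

|P∩Q|: x∈[0,3], y∈[3,4] → 3·1 = 3.

3.00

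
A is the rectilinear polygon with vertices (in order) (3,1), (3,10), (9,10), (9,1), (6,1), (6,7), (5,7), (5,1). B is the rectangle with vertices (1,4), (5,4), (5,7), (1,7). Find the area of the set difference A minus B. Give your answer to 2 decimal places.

42.00

|A| = 48, |A∩B| = 6.
|A ∖ B| = |A| − |A∩B| = 48 − 6 = 42.00.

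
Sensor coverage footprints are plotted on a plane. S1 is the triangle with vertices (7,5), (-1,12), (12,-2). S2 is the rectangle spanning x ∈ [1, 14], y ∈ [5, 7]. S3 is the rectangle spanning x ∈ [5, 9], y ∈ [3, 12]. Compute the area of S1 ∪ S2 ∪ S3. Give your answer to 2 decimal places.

By inclusion–exclusion:
Individual areas: |S1| = 10.5, |S2| = 26, |S3| = 36.
|S1∩S2| = 2.5714.
|S1∩S3| = 4.1868.
|S2∩S3|: x∈[5,9], y∈[5,7] → 4·2 = 8.
|S1∩S2∩S3| = 1.6154.
|S1 ∪ S2 ∪ S3| = 72.5 − 14.7582 + 1.6154 = 59.36.

59.36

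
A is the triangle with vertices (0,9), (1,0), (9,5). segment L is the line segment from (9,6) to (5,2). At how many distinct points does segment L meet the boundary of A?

The segment meets the boundary at (6.333,3.333), (8.308,5.308).

2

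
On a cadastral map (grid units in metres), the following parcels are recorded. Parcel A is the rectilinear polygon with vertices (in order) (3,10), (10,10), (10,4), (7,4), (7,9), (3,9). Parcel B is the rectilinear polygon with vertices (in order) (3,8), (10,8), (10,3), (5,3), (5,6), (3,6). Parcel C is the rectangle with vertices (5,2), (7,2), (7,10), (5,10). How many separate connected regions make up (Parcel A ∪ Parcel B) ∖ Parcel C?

(Parcel A ∪ Parcel B) ∖ Parcel C splits into 3 disjoint pieces (area 21, area 4, area 2).

3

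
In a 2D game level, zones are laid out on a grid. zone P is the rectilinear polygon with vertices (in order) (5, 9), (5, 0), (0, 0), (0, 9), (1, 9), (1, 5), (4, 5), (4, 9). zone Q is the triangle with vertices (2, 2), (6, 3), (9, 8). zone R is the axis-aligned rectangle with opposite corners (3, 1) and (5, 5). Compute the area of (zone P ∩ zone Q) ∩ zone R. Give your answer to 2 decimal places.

2.43

The region (zone P ∩ zone Q) ∩ zone R is the polygon with vertices (3,2.25), (3,2.857), (5,4.571), (5,2.75).
By the shoelace formula its area is 2.43.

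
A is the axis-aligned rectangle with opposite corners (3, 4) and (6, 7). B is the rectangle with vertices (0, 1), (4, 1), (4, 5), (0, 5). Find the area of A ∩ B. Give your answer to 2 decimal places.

1.00

|A∩B|: x∈[3,4], y∈[4,5] → 1·1 = 1.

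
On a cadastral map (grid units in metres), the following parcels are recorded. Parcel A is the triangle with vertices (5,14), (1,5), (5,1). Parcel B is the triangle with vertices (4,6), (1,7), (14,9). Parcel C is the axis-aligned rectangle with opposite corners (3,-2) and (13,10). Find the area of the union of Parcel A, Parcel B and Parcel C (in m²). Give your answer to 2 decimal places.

By inclusion–exclusion:
Individual areas: |Parcel A| = 26, |Parcel B| = 9.5, |Parcel C| = 120.
|Parcel A∩Parcel B| = 3.4008.
|Parcel A∩Parcel C| = 15.9444.
|Parcel B∩Parcel C| = 8.4526.
|Parcel A∩Parcel B∩Parcel C| = 2.6064.
|Parcel A ∪ Parcel B ∪ Parcel C| = 155.5 − 27.7978 + 2.6064 = 130.31.

130.31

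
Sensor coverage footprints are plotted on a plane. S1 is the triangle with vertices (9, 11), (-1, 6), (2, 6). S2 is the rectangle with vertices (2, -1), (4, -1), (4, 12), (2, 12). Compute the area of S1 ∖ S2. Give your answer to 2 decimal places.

4.93

|S1| = 7.5, |S1∩S2| = 2.5714.
|S1 ∖ S2| = |S1| − |S1∩S2| = 7.5 − 2.5714 = 4.93.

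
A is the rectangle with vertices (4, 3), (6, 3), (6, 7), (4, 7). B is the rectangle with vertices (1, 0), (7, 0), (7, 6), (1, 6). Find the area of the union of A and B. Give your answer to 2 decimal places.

38.00

By inclusion–exclusion:
Individual areas: |A| = 8, |B| = 36.
|A∩B|: x∈[4,6], y∈[3,6] → 2·3 = 6.
|A ∪ B| = 44 − 6 = 38.00.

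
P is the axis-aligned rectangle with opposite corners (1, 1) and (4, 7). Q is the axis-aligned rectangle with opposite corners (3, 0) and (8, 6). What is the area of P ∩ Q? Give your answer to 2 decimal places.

5.00

|P∩Q|: x∈[3,4], y∈[1,6] → 1·5 = 5.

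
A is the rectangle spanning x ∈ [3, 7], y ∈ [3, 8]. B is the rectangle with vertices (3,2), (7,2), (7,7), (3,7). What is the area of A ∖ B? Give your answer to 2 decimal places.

4.00

|A∩B|: x∈[3,7], y∈[3,7] → 4·4 = 16.
|A| = 20.
|A ∖ B| = |A| − |A∩B| = 20 − 16 = 4.00.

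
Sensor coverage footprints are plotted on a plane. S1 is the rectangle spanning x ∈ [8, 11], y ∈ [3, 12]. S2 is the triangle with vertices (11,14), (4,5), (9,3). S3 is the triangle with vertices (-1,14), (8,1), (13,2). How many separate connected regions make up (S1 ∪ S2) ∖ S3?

2

(S1 ∪ S2) ∖ S3 splits into 2 disjoint pieces (area 25.6633, area 0.9342).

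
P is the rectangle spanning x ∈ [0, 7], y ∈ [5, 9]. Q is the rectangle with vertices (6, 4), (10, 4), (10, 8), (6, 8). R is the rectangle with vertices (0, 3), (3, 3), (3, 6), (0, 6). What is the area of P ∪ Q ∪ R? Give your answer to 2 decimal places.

By inclusion–exclusion:
Individual areas: |P| = 28, |Q| = 16, |R| = 9.
|P∩Q|: x∈[6,7], y∈[5,8] → 1·3 = 3.
|P∩R|: x∈[0,3], y∈[5,6] → 3·1 = 3.
|Q∩R| = 0 (no overlap).
|P∩Q∩R| = 0.
|P ∪ Q ∪ R| = 53 − 6 + 0 = 47.00.

47.00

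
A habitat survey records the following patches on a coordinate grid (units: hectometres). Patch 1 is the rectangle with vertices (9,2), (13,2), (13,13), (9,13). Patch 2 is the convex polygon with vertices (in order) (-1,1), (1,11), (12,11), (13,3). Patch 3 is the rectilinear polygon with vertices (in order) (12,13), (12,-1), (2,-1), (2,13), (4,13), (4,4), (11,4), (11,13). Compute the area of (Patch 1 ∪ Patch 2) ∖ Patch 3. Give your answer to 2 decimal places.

|Patch 1 ∪ Patch 2| = 126.8571.
|(Patch 1 ∪ Patch 2) ∩ Patch 3| = 43.5.
|(Patch 1 ∪ Patch 2) ∖ Patch 3| = 126.8571 − 43.5 = 83.36.

83.36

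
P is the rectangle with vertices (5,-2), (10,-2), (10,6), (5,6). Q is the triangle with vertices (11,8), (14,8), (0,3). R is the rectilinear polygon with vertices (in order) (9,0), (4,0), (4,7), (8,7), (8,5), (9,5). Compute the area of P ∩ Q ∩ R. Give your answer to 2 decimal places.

1.45

The intersection is the polygon with vertices (5,4.786), (5,5.273), (6.6,6), (8,6), (8,5.857).
By the shoelace formula its area is 1.45.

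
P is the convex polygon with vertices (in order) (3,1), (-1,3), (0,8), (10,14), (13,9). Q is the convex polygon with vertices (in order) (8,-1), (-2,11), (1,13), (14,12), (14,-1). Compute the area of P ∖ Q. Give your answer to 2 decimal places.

|P| = 92, |P∩Q| = 67.1839.
|P ∖ Q| = |P| − |P∩Q| = 92 − 67.1839 = 24.82.

24.82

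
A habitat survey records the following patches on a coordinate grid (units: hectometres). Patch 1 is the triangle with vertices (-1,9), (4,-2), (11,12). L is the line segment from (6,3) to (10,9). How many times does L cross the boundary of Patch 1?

1

The segment meets the boundary at (8,6).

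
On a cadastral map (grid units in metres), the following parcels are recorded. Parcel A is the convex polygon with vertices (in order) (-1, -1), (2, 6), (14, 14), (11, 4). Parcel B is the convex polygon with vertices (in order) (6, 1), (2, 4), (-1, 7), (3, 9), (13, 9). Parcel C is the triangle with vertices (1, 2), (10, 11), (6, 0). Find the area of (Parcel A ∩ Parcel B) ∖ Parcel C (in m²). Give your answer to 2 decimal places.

24.83

|Parcel A ∩ Parcel B| = 46.6939.
|(Parcel A ∩ Parcel B) ∩ Parcel C| = 21.8657.
|(Parcel A ∩ Parcel B) ∖ Parcel C| = 46.6939 − 21.8657 = 24.83.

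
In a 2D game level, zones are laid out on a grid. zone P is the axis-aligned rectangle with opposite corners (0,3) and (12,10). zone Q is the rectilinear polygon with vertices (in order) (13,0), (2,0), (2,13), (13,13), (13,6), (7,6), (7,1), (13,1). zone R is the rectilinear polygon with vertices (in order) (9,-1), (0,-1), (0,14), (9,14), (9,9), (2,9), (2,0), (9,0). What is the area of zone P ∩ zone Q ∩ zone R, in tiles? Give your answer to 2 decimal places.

7.00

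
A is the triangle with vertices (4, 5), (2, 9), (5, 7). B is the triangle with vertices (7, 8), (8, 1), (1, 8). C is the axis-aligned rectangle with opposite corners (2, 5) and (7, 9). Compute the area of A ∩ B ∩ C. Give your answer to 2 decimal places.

The intersection is the polygon with vertices (3.5,8), (5,7), (4,5), (2.5,8).
By the shoelace formula its area is 3.50.

3.50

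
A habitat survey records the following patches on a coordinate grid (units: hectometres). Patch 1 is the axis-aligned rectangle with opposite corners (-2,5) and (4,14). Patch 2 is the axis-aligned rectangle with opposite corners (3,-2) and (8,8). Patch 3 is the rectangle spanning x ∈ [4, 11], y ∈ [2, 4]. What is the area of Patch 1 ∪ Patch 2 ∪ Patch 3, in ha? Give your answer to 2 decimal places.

By inclusion–exclusion:
Individual areas: |Patch 1| = 54, |Patch 2| = 50, |Patch 3| = 14.
|Patch 1∩Patch 2|: x∈[3,4], y∈[5,8] → 1·3 = 3.
|Patch 1∩Patch 3| = 0 (no overlap).
|Patch 2∩Patch 3|: x∈[4,8], y∈[2,4] → 4·2 = 8.
|Patch 1∩Patch 2∩Patch 3| = 0.
|Patch 1 ∪ Patch 2 ∪ Patch 3| = 118 − 11 + 0 = 107.00.

107.00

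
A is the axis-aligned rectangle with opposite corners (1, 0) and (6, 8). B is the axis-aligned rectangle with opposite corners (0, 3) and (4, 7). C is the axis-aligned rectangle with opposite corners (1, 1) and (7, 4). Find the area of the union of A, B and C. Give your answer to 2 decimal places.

47.00

By inclusion–exclusion:
Individual areas: |A| = 40, |B| = 16, |C| = 18.
|A∩B|: x∈[1,4], y∈[3,7] → 3·4 = 12.
|A∩C|: x∈[1,6], y∈[1,4] → 5·3 = 15.
|B∩C|: x∈[1,4], y∈[3,4] → 3·1 = 3.
|A∩B∩C| = 3.
|A ∪ B ∪ C| = 74 − 30 + 3 = 47.00.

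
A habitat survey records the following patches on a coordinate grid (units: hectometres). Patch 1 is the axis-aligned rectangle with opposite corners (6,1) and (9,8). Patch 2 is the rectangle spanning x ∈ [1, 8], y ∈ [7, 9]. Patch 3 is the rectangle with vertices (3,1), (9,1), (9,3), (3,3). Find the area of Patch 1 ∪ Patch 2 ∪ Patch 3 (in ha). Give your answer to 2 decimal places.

By inclusion–exclusion:
Individual areas: |Patch 1| = 21, |Patch 2| = 14, |Patch 3| = 12.
|Patch 1∩Patch 2|: x∈[6,8], y∈[7,8] → 2·1 = 2.
|Patch 1∩Patch 3|: x∈[6,9], y∈[1,3] → 3·2 = 6.
|Patch 2∩Patch 3| = 0 (no overlap).
|Patch 1∩Patch 2∩Patch 3| = 0.
|Patch 1 ∪ Patch 2 ∪ Patch 3| = 47 − 8 + 0 = 39.00.

39.00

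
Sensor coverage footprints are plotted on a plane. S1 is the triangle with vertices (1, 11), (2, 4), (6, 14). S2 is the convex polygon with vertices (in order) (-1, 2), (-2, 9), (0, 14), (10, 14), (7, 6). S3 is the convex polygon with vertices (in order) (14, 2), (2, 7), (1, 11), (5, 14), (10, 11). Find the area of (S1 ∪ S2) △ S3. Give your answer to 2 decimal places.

|S1 ∪ S2| = 95.5.
|(S1 ∪ S2) ∩ S3| = 44.4457.
|(S1 ∪ S2) △ S3| = 95.5 + 75.5 − 88.8915 = 82.11.

82.11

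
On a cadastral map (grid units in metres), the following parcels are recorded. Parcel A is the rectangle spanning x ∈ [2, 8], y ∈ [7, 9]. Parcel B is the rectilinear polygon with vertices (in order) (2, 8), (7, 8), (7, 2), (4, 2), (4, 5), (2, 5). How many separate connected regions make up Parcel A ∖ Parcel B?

Parcel A ∖ Parcel B is a single connected region.

1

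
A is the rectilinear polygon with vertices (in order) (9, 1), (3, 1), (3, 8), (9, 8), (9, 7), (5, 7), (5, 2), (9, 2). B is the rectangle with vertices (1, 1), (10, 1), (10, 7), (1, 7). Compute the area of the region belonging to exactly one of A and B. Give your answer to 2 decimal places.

|A| = 22, |B| = 54, |A∩B| = 16.
|A △ B| = |A| + |B| − 2·|A∩B| = 22 + 54 − 32 = 44.00.

44.00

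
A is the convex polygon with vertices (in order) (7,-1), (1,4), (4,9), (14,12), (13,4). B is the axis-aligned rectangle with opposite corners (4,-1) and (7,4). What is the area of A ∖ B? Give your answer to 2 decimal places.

|A| = 98.5, |A∩B| = 11.25.
|A ∖ B| = |A| − |A∩B| = 98.5 − 11.25 = 87.25.

87.25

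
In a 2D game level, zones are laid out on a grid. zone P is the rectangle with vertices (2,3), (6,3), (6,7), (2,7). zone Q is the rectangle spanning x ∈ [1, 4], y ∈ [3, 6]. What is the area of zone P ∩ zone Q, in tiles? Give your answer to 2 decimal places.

6.00

|zone P∩zone Q|: x∈[2,4], y∈[3,6] → 2·3 = 6.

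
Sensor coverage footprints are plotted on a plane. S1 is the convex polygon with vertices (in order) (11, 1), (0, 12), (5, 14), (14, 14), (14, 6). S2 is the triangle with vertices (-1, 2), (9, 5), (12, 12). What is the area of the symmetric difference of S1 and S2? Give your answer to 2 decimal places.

|S1| = 109, |S2| = 30.5, |S1∩S2| = 18.1572.
|S1 △ S2| = |S1| + |S2| − 2·|S1∩S2| = 109 + 30.5 − 36.3144 = 103.19.

103.19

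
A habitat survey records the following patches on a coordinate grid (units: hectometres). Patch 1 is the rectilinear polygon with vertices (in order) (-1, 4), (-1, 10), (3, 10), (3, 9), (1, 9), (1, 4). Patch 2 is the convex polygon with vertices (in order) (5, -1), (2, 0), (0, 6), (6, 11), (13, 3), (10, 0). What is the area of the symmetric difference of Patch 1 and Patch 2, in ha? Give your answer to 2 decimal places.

|Patch 1| = 14, |Patch 2| = 93.5, |Patch 1∩Patch 2| = 1.75.
|Patch 1 △ Patch 2| = |Patch 1| + |Patch 2| − 2·|Patch 1∩Patch 2| = 14 + 93.5 − 3.5 = 104.00.

104.00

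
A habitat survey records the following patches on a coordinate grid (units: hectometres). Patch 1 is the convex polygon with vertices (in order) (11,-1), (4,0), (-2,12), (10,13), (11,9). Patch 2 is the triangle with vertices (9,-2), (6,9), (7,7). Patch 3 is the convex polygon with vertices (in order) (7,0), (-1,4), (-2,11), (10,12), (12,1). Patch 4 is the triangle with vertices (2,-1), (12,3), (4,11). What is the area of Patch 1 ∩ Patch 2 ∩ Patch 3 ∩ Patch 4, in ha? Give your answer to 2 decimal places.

2.20

The intersection is the polygon with vertices (7,7), (8.225,1.49), (8.066,1.426), (6,9).
By the shoelace formula its area is 2.20.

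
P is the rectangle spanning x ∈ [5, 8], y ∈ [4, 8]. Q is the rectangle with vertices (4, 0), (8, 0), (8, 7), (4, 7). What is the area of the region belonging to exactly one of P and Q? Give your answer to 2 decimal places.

22.00

|P∩Q|: x∈[5,8], y∈[4,7] → 3·3 = 9.
|P △ Q| = |P| + |Q| − 2·|P∩Q| = 12 + 28 − 18 = 22.00.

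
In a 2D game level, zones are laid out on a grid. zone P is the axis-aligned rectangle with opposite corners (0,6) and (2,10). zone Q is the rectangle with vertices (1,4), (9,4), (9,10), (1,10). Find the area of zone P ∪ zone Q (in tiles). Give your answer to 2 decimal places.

52.00

By inclusion–exclusion:
Individual areas: |zone P| = 8, |zone Q| = 48.
|zone P∩zone Q|: x∈[1,2], y∈[6,10] → 1·4 = 4.
|zone P ∪ zone Q| = 56 − 4 = 52.00.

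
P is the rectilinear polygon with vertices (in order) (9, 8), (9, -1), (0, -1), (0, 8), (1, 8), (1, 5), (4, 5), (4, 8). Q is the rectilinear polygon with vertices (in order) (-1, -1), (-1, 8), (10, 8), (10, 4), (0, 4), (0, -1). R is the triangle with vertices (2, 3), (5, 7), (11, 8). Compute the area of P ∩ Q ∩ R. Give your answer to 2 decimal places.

9.03

The intersection is the polygon with vertices (2.75,4), (3.5,5), (4,5), (4,5.667), (5,7), (9,7.667), (9,6.889), (3.8,4).
By the shoelace formula its area is 9.03.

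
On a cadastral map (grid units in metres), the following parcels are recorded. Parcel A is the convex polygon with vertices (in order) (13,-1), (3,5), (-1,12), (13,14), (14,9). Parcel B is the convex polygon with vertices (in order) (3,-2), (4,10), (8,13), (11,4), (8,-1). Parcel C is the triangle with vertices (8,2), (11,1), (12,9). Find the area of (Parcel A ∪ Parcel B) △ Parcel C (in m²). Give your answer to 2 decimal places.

148.04

|Parcel A ∪ Parcel B| = 160.5408.
|(Parcel A ∪ Parcel B) ∩ Parcel C| = 12.5.
|(Parcel A ∪ Parcel B) △ Parcel C| = 160.5408 + 12.5 − 25 = 148.04.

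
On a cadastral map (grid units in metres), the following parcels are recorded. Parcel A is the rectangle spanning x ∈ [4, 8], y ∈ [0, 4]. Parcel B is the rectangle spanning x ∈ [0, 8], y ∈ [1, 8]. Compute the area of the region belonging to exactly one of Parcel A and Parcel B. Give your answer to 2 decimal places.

|Parcel A∩Parcel B|: x∈[4,8], y∈[1,4] → 4·3 = 12.
|Parcel A △ Parcel B| = |Parcel A| + |Parcel B| − 2·|Parcel A∩Parcel B| = 16 + 56 − 24 = 48.00.

48.00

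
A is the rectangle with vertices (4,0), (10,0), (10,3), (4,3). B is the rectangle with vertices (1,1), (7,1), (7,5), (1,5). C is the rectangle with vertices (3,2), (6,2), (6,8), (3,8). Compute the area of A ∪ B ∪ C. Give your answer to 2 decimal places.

By inclusion–exclusion:
Individual areas: |A| = 18, |B| = 24, |C| = 18.
|A∩B|: x∈[4,7], y∈[1,3] → 3·2 = 6.
|A∩C|: x∈[4,6], y∈[2,3] → 2·1 = 2.
|B∩C|: x∈[3,6], y∈[2,5] → 3·3 = 9.
|A∩B∩C| = 2.
|A ∪ B ∪ C| = 60 − 17 + 2 = 45.00.

45.00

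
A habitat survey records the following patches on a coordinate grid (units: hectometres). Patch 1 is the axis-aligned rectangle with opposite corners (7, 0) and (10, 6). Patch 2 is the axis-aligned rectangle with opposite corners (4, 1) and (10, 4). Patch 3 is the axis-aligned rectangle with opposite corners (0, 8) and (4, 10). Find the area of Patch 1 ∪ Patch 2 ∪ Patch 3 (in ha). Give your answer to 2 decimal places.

35.00

By inclusion–exclusion:
Individual areas: |Patch 1| = 18, |Patch 2| = 18, |Patch 3| = 8.
|Patch 1∩Patch 2|: x∈[7,10], y∈[1,4] → 3·3 = 9.
|Patch 1∩Patch 3| = 0 (no overlap).
|Patch 2∩Patch 3| = 0 (no overlap).
|Patch 1∩Patch 2∩Patch 3| = 0.
|Patch 1 ∪ Patch 2 ∪ Patch 3| = 44 − 9 + 0 = 35.00.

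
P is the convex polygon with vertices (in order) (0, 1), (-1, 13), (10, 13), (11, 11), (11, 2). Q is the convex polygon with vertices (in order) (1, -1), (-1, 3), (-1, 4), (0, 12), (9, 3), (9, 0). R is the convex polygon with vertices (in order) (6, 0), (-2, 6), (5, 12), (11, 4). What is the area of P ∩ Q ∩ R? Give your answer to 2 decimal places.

The intersection is the polygon with vertices (9,3), (9,2.4), (8.18,1.744), (4.162,1.378), (-0.311,4.733), (-0.522,7.267), (2.308,9.692).
By the shoelace formula its area is 43.56.

43.56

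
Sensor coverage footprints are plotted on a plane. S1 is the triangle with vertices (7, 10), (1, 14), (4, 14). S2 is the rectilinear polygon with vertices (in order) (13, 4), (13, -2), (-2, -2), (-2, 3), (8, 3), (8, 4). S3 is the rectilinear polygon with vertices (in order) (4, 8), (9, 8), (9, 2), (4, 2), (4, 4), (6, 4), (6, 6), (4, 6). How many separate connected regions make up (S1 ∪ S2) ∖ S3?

2

(S1 ∪ S2) ∖ S3 splits into 2 disjoint pieces (area 6, area 74).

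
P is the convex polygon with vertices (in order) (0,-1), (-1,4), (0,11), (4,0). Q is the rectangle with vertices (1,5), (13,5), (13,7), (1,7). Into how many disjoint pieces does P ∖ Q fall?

1

P ∖ Q is a single connected region.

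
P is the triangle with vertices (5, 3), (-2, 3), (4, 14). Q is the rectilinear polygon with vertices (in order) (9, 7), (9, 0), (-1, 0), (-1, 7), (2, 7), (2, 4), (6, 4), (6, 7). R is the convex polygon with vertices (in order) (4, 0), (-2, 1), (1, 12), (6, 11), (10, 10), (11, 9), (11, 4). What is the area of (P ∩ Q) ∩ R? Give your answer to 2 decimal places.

13.67

The region (P ∩ Q) ∩ R is the polygon with vertices (-1,4.667), (-0.909,5), (0.182,7), (2,7), (2,4), (4.909,4), (5,3), (-1,3).
By the shoelace formula its area is 13.67.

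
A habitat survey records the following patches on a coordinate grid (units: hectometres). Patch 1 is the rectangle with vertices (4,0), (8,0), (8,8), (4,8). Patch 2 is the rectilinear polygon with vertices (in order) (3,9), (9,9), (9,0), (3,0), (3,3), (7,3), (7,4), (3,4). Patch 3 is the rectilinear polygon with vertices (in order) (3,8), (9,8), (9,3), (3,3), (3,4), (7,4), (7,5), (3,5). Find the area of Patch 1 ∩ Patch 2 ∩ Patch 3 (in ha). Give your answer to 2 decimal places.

14.00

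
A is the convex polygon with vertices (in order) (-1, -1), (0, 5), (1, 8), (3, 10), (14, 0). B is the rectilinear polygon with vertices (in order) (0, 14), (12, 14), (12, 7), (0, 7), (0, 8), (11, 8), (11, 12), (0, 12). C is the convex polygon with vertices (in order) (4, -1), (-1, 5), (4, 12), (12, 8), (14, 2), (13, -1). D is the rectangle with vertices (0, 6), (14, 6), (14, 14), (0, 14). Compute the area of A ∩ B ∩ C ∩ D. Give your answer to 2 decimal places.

The intersection is the polygon with vertices (6.3,7), (0.667,7), (0.875,7.625), (1.143,8), (5.2,8).
By the shoelace formula its area is 4.89.

4.89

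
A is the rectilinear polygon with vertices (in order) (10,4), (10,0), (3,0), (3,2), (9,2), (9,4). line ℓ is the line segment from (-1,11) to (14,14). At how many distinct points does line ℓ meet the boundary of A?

0

The segment lies entirely outside A and never meets its boundary.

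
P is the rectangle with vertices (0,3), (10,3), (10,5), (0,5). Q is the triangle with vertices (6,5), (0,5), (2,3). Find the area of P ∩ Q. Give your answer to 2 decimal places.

The intersection is the polygon with vertices (6,5), (2,3), (0,5).
By the shoelace formula its area is 6.00.

6.00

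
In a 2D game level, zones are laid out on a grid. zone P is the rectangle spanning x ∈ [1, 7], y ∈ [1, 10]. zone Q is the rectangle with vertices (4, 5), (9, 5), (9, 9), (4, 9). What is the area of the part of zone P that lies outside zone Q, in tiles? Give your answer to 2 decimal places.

|zone P∩zone Q|: x∈[4,7], y∈[5,9] → 3·4 = 12.
|zone P| = 54.
|zone P ∖ zone Q| = |zone P| − |zone P∩zone Q| = 54 − 12 = 42.00.

42.00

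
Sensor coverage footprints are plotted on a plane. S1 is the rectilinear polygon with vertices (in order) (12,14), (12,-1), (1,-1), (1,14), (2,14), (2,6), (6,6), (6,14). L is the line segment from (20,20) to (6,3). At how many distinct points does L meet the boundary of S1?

The segment meets the boundary at (12,10.286).

1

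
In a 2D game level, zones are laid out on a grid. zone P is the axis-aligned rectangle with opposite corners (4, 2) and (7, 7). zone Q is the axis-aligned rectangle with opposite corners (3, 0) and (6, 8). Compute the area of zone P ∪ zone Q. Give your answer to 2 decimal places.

29.00

By inclusion–exclusion:
Individual areas: |zone P| = 15, |zone Q| = 24.
|zone P∩zone Q|: x∈[4,6], y∈[2,7] → 2·5 = 10.
|zone P ∪ zone Q| = 39 − 10 = 29.00.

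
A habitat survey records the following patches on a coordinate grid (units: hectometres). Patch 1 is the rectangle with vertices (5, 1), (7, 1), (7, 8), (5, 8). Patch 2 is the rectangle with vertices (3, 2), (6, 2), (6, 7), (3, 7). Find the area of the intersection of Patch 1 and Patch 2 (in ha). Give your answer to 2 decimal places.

|Patch 1∩Patch 2|: x∈[5,6], y∈[2,7] → 1·5 = 5.

5.00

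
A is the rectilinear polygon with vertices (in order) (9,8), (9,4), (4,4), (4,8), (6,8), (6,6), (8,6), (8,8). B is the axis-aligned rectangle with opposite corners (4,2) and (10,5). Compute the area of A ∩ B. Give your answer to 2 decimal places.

The intersection is the polygon with vertices (9,4), (4,4), (4,5), (9,5).
By the shoelace formula its area is 5.00.

5.00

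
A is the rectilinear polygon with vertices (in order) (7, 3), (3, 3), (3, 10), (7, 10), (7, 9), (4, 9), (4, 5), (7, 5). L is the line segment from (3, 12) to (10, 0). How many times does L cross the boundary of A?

2

The segment meets the boundary at (4.75,9), (4.167,10).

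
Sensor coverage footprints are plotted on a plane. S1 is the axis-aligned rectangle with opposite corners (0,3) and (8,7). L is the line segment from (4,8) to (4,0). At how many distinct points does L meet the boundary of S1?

The segment meets the boundary at (4,3), (4,7).

2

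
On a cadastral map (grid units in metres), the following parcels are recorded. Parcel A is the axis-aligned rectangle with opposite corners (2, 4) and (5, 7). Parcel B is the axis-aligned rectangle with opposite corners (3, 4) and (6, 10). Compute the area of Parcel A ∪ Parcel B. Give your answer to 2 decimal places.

21.00

By inclusion–exclusion:
Individual areas: |Parcel A| = 9, |Parcel B| = 18.
|Parcel A∩Parcel B|: x∈[3,5], y∈[4,7] → 2·3 = 6.
|Parcel A ∪ Parcel B| = 27 − 6 = 21.00.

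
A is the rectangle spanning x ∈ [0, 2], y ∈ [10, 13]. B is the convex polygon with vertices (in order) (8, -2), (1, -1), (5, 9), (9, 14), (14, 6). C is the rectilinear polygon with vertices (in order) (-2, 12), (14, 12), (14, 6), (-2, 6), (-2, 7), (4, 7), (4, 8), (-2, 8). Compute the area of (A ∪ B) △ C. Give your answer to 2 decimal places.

116.60

|A ∪ B| = 116.5.
|(A ∪ B) ∩ C| = 44.95.
|(A ∪ B) △ C| = 116.5 + 90 − 89.9 = 116.60.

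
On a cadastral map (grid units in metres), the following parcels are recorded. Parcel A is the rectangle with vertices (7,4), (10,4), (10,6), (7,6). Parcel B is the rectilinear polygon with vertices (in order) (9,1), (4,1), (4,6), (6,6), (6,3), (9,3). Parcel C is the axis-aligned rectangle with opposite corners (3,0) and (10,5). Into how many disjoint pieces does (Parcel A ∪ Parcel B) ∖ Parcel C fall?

2

(Parcel A ∪ Parcel B) ∖ Parcel C splits into 2 disjoint pieces (area 3, area 2).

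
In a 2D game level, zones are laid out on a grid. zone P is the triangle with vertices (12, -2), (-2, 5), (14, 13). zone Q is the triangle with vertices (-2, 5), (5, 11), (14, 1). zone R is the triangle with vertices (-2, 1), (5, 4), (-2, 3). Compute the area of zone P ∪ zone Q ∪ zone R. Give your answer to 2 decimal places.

129.12

By inclusion–exclusion:
Individual areas: |zone P| = 112, |zone Q| = 62, |zone R| = 7.
|zone P∩zone Q| = 50.3813.
|zone P∩zone R| = 1.4957.
|zone Q∩zone R| = 0.3014.
|zone P∩zone Q∩zone R| = 0.3014.
|zone P ∪ zone Q ∪ zone R| = 181 − 52.1785 + 0.3014 = 129.12.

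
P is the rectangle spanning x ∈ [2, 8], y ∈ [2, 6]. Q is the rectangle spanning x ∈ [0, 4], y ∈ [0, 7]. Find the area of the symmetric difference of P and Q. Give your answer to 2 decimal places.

|P∩Q|: x∈[2,4], y∈[2,6] → 2·4 = 8.
|P △ Q| = |P| + |Q| − 2·|P∩Q| = 24 + 28 − 16 = 36.00.

36.00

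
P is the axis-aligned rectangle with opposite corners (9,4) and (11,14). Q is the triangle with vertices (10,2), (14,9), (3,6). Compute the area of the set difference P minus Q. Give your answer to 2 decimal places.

12.18

|P| = 20, |P∩Q| = 7.8182.
|P ∖ Q| = |P| − |P∩Q| = 20 − 7.8182 = 12.18.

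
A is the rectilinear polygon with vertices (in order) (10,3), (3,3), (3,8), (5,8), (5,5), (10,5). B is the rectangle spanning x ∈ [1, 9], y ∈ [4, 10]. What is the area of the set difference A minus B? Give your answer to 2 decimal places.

8.00

|A| = 20, |A∩B| = 12.
|A ∖ B| = |A| − |A∩B| = 20 − 12 = 8.00.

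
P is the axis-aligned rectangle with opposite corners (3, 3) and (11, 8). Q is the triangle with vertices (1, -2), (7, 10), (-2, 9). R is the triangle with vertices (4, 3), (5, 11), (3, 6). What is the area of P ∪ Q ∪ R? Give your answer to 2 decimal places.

82.47

By inclusion–exclusion:
Individual areas: |P| = 40, |Q| = 51, |R| = 5.5.
|P∩Q| = 8.75.
|P∩R| = 4.2625.
|Q∩R| = 5.0987.
|P∩Q∩R| = 4.0792.
|P ∪ Q ∪ R| = 96.5 − 18.1112 + 4.0792 = 82.47.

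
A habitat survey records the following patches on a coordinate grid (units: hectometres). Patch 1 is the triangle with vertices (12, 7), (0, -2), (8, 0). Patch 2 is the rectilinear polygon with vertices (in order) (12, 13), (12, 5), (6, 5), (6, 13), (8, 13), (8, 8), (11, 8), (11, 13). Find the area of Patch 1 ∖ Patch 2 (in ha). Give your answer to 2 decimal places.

22.48

|Patch 1| = 24, |Patch 1∩Patch 2| = 1.5238.
|Patch 1 ∖ Patch 2| = |Patch 1| − |Patch 1∩Patch 2| = 24 − 1.5238 = 22.48.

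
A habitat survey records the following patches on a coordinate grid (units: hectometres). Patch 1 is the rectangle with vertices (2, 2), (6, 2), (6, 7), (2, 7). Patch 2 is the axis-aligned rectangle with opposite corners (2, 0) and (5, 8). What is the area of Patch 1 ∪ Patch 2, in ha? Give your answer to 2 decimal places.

29.00

By inclusion–exclusion:
Individual areas: |Patch 1| = 20, |Patch 2| = 24.
|Patch 1∩Patch 2|: x∈[2,5], y∈[2,7] → 3·5 = 15.
|Patch 1 ∪ Patch 2| = 44 − 15 = 29.00.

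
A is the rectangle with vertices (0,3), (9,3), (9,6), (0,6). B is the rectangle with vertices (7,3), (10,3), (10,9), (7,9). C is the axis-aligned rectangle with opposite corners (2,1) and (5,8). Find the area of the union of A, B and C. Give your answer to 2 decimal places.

By inclusion–exclusion:
Individual areas: |A| = 27, |B| = 18, |C| = 21.
|A∩B|: x∈[7,9], y∈[3,6] → 2·3 = 6.
|A∩C|: x∈[2,5], y∈[3,6] → 3·3 = 9.
|B∩C| = 0 (no overlap).
|A∩B∩C| = 0.
|A ∪ B ∪ C| = 66 − 15 + 0 = 51.00.

51.00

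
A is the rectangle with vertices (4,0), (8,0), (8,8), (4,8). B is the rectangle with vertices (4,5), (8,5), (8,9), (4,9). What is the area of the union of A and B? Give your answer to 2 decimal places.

By inclusion–exclusion:
Individual areas: |A| = 32, |B| = 16.
|A∩B|: x∈[4,8], y∈[5,8] → 4·3 = 12.
|A ∪ B| = 48 − 12 = 36.00.

36.00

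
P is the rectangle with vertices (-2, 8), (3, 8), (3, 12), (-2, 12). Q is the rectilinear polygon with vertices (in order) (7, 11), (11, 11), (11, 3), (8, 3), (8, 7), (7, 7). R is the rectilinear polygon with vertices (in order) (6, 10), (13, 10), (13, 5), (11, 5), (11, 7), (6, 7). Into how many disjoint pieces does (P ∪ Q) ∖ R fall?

3

(P ∪ Q) ∖ R splits into 3 disjoint pieces (area 20, area 4, area 12).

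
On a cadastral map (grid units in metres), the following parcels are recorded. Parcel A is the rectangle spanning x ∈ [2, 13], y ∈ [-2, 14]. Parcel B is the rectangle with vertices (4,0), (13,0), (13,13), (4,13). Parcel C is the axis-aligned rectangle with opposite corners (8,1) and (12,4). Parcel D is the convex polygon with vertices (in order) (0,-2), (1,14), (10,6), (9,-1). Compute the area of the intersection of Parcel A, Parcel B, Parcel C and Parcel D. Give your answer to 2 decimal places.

The intersection is the polygon with vertices (8,4), (9.714,4), (9.286,1), (8,1).
By the shoelace formula its area is 4.50.

4.50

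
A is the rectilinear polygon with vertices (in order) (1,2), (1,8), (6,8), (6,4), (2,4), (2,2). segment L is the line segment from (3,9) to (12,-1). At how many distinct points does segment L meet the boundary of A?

2

The segment meets the boundary at (6,5.667), (3.9,8).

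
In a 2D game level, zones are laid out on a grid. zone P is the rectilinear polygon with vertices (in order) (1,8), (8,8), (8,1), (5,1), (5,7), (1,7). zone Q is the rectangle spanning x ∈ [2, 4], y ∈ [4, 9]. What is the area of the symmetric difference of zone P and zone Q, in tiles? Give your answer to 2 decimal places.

31.00

|zone P| = 25, |zone Q| = 10, |zone P∩zone Q| = 2.
|zone P △ zone Q| = |zone P| + |zone Q| − 2·|zone P∩zone Q| = 25 + 10 − 4 = 31.00.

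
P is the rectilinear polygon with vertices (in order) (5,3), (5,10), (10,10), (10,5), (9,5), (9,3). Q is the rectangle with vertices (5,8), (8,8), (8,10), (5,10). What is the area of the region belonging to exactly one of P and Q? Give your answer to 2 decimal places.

|P| = 33, |Q| = 6, |P∩Q| = 6.
|P △ Q| = |P| + |Q| − 2·|P∩Q| = 33 + 6 − 12 = 27.00.

27.00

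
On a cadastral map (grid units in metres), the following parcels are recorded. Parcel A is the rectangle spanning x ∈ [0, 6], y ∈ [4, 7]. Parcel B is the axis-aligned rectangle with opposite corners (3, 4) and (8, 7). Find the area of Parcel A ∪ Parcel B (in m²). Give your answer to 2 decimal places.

24.00

By inclusion–exclusion:
Individual areas: |Parcel A| = 18, |Parcel B| = 15.
|Parcel A∩Parcel B|: x∈[3,6], y∈[4,7] → 3·3 = 9.
|Parcel A ∪ Parcel B| = 33 − 9 = 24.00.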